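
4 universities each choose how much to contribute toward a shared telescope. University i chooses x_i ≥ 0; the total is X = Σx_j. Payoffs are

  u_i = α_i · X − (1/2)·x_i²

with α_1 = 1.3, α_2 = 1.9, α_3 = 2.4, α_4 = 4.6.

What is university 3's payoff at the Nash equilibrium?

University i's FOC: ∂u_i/∂x_i = α_i − x_i = 0, so x_i* = α_i.
NE contributions = (1.3, 1.9, 2.4, 4.6); X = 10.2.
u_3 = α_3·X − ½·(x_3)² = 2.4·10.2 − ½·2.4² = 21.6.

21.6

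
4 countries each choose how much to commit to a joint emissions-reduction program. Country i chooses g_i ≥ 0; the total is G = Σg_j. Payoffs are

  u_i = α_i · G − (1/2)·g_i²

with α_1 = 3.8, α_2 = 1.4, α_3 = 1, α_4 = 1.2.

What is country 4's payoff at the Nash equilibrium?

8.16

Country i's FOC: ∂u_i/∂g_i = α_i − g_i = 0, so g_i* = α_i.
NE contributions = (3.8, 1.4, 1, 1.2); G = 7.4.
u_4 = α_4·G − ½·(g_4)² = 1.2·7.4 − ½·1.2² = 8.16.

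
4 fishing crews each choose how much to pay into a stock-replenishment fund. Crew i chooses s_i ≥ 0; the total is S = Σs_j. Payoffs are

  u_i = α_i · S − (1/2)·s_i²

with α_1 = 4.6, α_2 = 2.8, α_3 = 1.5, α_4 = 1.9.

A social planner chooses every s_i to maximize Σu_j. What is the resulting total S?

Planner FOC: ∂(Σu_j)/∂s_i = (Σα_j) − s_i = 0, so s_i^SO = Σα_j = 10.8 for every i; S^SO = 43.2.

43.2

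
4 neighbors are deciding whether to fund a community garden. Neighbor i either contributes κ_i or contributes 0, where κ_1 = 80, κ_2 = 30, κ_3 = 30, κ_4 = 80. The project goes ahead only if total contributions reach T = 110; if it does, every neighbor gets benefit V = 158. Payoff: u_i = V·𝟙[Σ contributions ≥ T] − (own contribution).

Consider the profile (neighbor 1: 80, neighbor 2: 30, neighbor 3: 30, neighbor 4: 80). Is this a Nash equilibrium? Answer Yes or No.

No

Total = 220 ≥ 110: provided.
Neighbor 1 (pledges 80, payoff 78): dropping to 0 → total 140, payoff 158. Profitable deviation.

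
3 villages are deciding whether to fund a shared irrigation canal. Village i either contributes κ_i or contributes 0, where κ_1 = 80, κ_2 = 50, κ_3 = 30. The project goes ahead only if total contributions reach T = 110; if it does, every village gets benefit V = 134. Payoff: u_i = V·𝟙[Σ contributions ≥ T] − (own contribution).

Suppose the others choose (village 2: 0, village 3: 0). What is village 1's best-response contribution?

0

Others' total = 0. Even contributing 80 gives 80 < 110: no benefit either way.
Best response: 0.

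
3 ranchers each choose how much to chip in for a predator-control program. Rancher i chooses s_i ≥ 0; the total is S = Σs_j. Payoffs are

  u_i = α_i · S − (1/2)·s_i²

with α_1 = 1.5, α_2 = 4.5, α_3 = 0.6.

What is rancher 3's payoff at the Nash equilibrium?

3.78

Rancher i's FOC: ∂u_i/∂s_i = α_i − s_i = 0, so s_i* = α_i.
NE contributions = (1.5, 4.5, 0.6); S = 6.6.
u_3 = α_3·S − ½·(s_3)² = 0.6·6.6 − ½·0.6² = 3.78.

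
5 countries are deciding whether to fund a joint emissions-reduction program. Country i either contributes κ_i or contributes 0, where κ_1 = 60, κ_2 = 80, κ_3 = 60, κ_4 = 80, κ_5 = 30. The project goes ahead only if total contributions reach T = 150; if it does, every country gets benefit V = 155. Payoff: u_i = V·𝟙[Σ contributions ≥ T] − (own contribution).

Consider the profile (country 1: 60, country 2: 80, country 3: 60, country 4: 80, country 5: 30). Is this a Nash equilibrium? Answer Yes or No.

No

Total = 310 ≥ 150: provided.
Country 1 (pledges 60, payoff 95): dropping to 0 → total 250, payoff 155. Profitable deviation.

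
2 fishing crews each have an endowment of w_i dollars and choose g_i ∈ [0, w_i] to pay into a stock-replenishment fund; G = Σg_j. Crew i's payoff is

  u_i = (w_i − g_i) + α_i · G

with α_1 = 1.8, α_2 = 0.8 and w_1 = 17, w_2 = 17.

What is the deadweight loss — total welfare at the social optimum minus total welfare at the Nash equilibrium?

∂u_i/∂g_i = α_i − 1, so crew i contributes w_i if α_i > 1, else 0.
α_i > 1 for i ∈ {1}; NE contributions (17, 0), G = 17.
W^NE = Σw_i − G^NE + (Σα_i)·G^NE = 34 + 1.6·17 = 61.2.
Planner: ∂(Σu_j)/∂g_i = Σα_j − 1 = 1.6 > 0, so everyone contributes w_i; G^SO = 34, W^SO = 34 + 1.6·34 = 88.4.
Deadweight loss = 27.2.

27.2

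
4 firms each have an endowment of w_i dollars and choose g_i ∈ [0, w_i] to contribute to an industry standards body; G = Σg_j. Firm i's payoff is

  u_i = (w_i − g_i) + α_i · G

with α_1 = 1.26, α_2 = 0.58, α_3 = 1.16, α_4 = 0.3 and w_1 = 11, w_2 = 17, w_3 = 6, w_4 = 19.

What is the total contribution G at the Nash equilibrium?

∂u_i/∂g_i = α_i − 1, so firm i contributes w_i if α_i > 1, else 0.
α_i > 1 for i ∈ {1, 3}; NE contributions (11, 0, 6, 0), G = 17.

17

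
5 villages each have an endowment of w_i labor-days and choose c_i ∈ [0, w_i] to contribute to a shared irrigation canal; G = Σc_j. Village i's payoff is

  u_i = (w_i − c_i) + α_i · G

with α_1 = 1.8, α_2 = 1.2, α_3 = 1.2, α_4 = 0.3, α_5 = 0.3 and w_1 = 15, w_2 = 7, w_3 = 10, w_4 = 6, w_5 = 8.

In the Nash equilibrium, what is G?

∂u_i/∂c_i = α_i − 1, so village i contributes w_i if α_i > 1, else 0.
α_i > 1 for i ∈ {1, 2, 3}; NE contributions (15, 7, 10, 0, 0), G = 32.

32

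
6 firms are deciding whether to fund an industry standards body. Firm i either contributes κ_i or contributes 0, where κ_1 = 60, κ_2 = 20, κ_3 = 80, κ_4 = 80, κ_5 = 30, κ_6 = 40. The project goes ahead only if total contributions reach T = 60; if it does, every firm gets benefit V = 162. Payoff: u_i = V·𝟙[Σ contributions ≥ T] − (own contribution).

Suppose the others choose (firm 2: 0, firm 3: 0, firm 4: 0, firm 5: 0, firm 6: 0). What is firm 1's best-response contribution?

Others' total = 0. Contributing 60 brings total to 60 ≥ 60: gain V − κ_1 = 102.
Best response: 60.

60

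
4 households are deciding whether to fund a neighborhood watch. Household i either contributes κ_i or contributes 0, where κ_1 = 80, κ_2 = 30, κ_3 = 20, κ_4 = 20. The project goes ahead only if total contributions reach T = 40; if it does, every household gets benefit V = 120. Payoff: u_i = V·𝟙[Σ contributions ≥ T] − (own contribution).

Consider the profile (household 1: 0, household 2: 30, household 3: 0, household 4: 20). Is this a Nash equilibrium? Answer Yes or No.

Total = 50 ≥ 40: provided.
Household 1 (pledges 0, payoff 120): pledging 80 → total 130, payoff 40. No gain.
Household 2 (pledges 30, payoff 90): dropping to 0 → total 20, payoff 0. No gain.
Household 3 (pledges 0, payoff 120): pledging 20 → total 70, payoff 100. No gain.
Household 4 (pledges 20, payoff 100): dropping to 0 → total 30, payoff 0. No gain.

Yes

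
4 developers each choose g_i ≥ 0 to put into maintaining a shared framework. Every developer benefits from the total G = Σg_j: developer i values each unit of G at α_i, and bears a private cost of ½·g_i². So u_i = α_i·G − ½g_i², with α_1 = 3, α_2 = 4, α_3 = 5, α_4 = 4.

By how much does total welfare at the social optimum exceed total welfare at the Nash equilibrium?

Developer i's FOC: ∂u_i/∂g_i = α_i − g_i = 0, so g_i* = α_i.
NE contributions = (3, 4, 5, 4); G = 16.
W^NE = (Σα)·G − ½Σα_i² = 16² − ½·66 = 223.
Planner sets g_i = Σα_j = 16 for every i, so G^SO = 4·16 = 64.
W^SO = (Σα)·G^SO − ½·4·(Σα)² = (4/2)·16² = 512.
Deadweight loss = W^SO − W^NE = 289.

289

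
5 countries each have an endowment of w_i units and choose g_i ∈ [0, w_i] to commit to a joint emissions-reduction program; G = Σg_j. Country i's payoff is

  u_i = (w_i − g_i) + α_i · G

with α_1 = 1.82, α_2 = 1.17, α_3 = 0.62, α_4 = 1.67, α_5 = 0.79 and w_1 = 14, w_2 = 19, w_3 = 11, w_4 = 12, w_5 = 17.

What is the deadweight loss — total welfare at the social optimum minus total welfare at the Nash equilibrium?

∂u_i/∂g_i = α_i − 1, so country i contributes w_i if α_i > 1, else 0.
α_i > 1 for i ∈ {1, 2, 4}; NE contributions (14, 19, 0, 12, 0), G = 45.
W^NE = Σw_i − G^NE + (Σα_i)·G^NE = 73 + 5.07·45 = 301.15.
Planner: ∂(Σu_j)/∂g_i = Σα_j − 1 = 5.07 > 0, so everyone contributes w_i; G^SO = 73, W^SO = 73 + 5.07·73 = 443.11.
Deadweight loss = 141.96.

141.96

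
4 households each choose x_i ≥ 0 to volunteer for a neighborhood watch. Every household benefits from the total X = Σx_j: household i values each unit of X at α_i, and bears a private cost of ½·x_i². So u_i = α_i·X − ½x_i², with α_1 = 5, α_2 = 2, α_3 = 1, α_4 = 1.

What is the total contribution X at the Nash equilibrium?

Household i's FOC: ∂u_i/∂x_i = α_i − x_i = 0, so x_i* = α_i.
NE contributions = (5, 2, 1, 1); X = 9.

9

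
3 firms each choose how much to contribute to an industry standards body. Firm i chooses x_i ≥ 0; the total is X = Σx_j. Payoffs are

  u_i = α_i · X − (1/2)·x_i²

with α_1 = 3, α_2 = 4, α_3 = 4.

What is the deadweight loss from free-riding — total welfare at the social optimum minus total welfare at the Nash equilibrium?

Firm i's FOC: ∂u_i/∂x_i = α_i − x_i = 0, so x_i* = α_i.
NE contributions = (3, 4, 4); X = 11.
W^NE = (Σα)·X − ½Σα_i² = 11² − ½·41 = 100.5.
Planner sets x_i = Σα_j = 11 for every i, so X^SO = 3·11 = 33.
W^SO = (Σα)·X^SO − ½·3·(Σα)² = (3/2)·11² = 181.5.
Deadweight loss = W^SO − W^NE = 81.

81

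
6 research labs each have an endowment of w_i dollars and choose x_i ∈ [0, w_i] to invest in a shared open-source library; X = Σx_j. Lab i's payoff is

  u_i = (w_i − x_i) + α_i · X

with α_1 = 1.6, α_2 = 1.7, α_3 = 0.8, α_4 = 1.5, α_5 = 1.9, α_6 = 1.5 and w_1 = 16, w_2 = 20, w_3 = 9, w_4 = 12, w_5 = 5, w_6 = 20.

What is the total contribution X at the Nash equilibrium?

73

∂u_i/∂x_i = α_i − 1, so lab i contributes w_i if α_i > 1, else 0.
α_i > 1 for i ∈ {1, 2, 4, 5, 6}; NE contributions (16, 20, 0, 12, 5, 20), X = 73.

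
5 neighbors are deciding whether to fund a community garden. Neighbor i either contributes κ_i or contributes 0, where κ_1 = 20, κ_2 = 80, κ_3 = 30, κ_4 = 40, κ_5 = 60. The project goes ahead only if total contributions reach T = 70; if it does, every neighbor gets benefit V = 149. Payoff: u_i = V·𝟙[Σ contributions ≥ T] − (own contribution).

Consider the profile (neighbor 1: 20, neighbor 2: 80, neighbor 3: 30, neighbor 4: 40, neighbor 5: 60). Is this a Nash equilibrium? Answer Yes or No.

Total = 230 ≥ 70: provided.
Neighbor 1 (pledges 20, payoff 129): dropping to 0 → total 210, payoff 149. Profitable deviation.

No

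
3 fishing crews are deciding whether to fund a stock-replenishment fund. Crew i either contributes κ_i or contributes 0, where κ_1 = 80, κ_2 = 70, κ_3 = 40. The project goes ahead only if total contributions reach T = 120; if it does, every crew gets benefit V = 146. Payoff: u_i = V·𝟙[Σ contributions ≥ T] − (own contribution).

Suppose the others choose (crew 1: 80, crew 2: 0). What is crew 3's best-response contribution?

40

Others' total = 80. Contributing 40 brings total to 120 ≥ 120: gain V − κ_3 = 106.
Best response: 40.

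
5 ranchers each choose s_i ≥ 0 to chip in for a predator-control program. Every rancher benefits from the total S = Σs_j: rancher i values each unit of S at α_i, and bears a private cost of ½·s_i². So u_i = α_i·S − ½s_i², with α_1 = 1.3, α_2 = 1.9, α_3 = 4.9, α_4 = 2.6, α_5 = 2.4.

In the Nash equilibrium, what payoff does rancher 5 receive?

28.56

Rancher i's FOC: ∂u_i/∂s_i = α_i − s_i = 0, so s_i* = α_i.
NE contributions = (1.3, 1.9, 4.9, 2.6, 2.4); S = 13.1.
u_5 = α_5·S − ½·(s_5)² = 2.4·13.1 − ½·2.4² = 28.56.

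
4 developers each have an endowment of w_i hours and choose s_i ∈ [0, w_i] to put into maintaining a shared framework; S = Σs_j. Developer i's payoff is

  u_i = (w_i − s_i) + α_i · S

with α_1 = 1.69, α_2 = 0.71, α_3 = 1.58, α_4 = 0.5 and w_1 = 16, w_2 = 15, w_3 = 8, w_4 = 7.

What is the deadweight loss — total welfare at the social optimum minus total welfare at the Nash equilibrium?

∂u_i/∂s_i = α_i − 1, so developer i contributes w_i if α_i > 1, else 0.
α_i > 1 for i ∈ {1, 3}; NE contributions (16, 0, 8, 0), S = 24.
W^NE = Σw_i − S^NE + (Σα_i)·S^NE = 46 + 3.48·24 = 129.52.
Planner: ∂(Σu_j)/∂s_i = Σα_j − 1 = 3.48 > 0, so everyone contributes w_i; S^SO = 46, W^SO = 46 + 3.48·46 = 206.08.
Deadweight loss = 76.56.

76.56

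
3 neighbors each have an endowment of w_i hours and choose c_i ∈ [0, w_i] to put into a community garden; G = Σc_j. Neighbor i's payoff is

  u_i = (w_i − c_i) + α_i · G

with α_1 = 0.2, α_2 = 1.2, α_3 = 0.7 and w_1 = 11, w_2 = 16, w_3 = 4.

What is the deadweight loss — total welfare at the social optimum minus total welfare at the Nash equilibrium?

∂u_i/∂c_i = α_i − 1, so neighbor i contributes w_i if α_i > 1, else 0.
α_i > 1 for i ∈ {2}; NE contributions (0, 16, 0), G = 16.
W^NE = Σw_i − G^NE + (Σα_i)·G^NE = 31 + 1.1·16 = 48.6.
Planner: ∂(Σu_j)/∂c_i = Σα_j − 1 = 1.1 > 0, so everyone contributes w_i; G^SO = 31, W^SO = 31 + 1.1·31 = 65.1.
Deadweight loss = 16.5.

16.5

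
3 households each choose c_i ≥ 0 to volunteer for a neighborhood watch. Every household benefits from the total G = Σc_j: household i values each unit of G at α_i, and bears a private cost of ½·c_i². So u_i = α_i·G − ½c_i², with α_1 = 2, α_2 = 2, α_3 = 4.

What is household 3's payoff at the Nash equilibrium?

Household i's FOC: ∂u_i/∂c_i = α_i − c_i = 0, so c_i* = α_i.
NE contributions = (2, 2, 4); G = 8.
u_3 = α_3·G − ½·(c_3)² = 4·8 − ½·4² = 24.

24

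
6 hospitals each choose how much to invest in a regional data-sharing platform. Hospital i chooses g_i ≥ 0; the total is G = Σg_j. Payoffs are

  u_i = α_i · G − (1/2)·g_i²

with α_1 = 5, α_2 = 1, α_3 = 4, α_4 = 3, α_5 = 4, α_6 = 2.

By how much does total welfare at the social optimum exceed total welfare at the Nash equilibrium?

Hospital i's FOC: ∂u_i/∂g_i = α_i − g_i = 0, so g_i* = α_i.
NE contributions = (5, 1, 4, 3, 4, 2); G = 19.
W^NE = (Σα)·G − ½Σα_i² = 19² − ½·71 = 325.5.
Planner sets g_i = Σα_j = 19 for every i, so G^SO = 6·19 = 114.
W^SO = (Σα)·G^SO − ½·6·(Σα)² = (6/2)·19² = 1083.
Deadweight loss = W^SO − W^NE = 757.5.

757.5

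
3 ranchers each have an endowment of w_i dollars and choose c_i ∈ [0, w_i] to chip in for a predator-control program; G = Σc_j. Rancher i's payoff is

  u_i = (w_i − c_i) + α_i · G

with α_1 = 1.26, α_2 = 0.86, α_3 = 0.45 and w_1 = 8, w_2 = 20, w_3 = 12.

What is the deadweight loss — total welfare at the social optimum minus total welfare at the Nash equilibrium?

50.24

∂u_i/∂c_i = α_i − 1, so rancher i contributes w_i if α_i > 1, else 0.
α_i > 1 for i ∈ {1}; NE contributions (8, 0, 0), G = 8.
W^NE = Σw_i − G^NE + (Σα_i)·G^NE = 40 + 1.57·8 = 52.56.
Planner: ∂(Σu_j)/∂c_i = Σα_j − 1 = 1.57 > 0, so everyone contributes w_i; G^SO = 40, W^SO = 40 + 1.57·40 = 102.8.
Deadweight loss = 50.24.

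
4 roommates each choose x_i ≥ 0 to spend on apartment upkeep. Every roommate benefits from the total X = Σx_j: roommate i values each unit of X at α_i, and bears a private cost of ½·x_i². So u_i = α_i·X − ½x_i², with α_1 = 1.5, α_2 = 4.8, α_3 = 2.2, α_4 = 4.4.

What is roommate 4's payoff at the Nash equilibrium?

47.08

Roommate i's FOC: ∂u_i/∂x_i = α_i − x_i = 0, so x_i* = α_i.
NE contributions = (1.5, 4.8, 2.2, 4.4); X = 12.9.
u_4 = α_4·X − ½·(x_4)² = 4.4·12.9 − ½·4.4² = 47.08.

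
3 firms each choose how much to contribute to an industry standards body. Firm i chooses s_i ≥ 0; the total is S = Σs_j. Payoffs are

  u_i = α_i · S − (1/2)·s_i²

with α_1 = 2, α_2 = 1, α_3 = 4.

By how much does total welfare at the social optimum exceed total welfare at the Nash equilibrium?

Firm i's FOC: ∂u_i/∂s_i = α_i − s_i = 0, so s_i* = α_i.
NE contributions = (2, 1, 4); S = 7.
W^NE = (Σα)·S − ½Σα_i² = 7² − ½·21 = 38.5.
Planner sets s_i = Σα_j = 7 for every i, so S^SO = 3·7 = 21.
W^SO = (Σα)·S^SO − ½·3·(Σα)² = (3/2)·7² = 73.5.
Deadweight loss = W^SO − W^NE = 35.

35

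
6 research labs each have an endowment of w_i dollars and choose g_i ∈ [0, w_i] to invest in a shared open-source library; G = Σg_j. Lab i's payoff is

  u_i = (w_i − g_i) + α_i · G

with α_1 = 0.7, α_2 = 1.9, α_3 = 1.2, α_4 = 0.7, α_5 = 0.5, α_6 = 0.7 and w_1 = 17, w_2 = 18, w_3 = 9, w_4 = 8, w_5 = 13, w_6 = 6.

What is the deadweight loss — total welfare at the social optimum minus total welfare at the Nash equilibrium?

206.8

∂u_i/∂g_i = α_i − 1, so lab i contributes w_i if α_i > 1, else 0.
α_i > 1 for i ∈ {2, 3}; NE contributions (0, 18, 9, 0, 0, 0), G = 27.
W^NE = Σw_i − G^NE + (Σα_i)·G^NE = 71 + 4.7·27 = 197.9.
Planner: ∂(Σu_j)/∂g_i = Σα_j − 1 = 4.7 > 0, so everyone contributes w_i; G^SO = 71, W^SO = 71 + 4.7·71 = 404.7.
Deadweight loss = 206.8.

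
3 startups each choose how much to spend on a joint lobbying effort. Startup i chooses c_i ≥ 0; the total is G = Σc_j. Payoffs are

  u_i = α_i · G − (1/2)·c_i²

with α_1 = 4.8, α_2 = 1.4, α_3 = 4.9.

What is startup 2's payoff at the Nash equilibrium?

Startup i's FOC: ∂u_i/∂c_i = α_i − c_i = 0, so c_i* = α_i.
NE contributions = (4.8, 1.4, 4.9); G = 11.1.
u_2 = α_2·G − ½·(c_2)² = 1.4·11.1 − ½·1.4² = 14.56.

14.56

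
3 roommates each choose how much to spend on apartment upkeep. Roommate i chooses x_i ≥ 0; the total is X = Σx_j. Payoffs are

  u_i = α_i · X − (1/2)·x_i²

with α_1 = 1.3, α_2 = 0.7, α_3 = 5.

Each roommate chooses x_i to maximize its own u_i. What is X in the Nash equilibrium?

7

Roommate i's FOC: ∂u_i/∂x_i = α_i − x_i = 0, so x_i* = α_i.
NE contributions = (1.3, 0.7, 5); X = 7.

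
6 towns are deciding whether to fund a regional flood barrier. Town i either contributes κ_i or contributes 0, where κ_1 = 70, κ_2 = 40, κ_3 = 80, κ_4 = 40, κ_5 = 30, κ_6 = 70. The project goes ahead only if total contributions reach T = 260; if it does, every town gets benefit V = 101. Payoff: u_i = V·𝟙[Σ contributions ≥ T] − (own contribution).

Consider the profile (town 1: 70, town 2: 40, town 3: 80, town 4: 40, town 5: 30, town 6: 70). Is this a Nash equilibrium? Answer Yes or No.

No

Total = 330 ≥ 260: provided.
Town 1 (pledges 70, payoff 31): dropping to 0 → total 260, payoff 101. Profitable deviation.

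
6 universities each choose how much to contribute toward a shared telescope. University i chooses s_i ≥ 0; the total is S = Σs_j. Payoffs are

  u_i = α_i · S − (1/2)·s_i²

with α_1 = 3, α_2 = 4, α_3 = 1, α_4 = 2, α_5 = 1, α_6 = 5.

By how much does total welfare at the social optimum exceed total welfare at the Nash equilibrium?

540

University i's FOC: ∂u_i/∂s_i = α_i − s_i = 0, so s_i* = α_i.
NE contributions = (3, 4, 1, 2, 1, 5); S = 16.
W^NE = (Σα)·S − ½Σα_i² = 16² − ½·56 = 228.
Planner sets s_i = Σα_j = 16 for every i, so S^SO = 6·16 = 96.
W^SO = (Σα)·S^SO − ½·6·(Σα)² = (6/2)·16² = 768.
Deadweight loss = W^SO − W^NE = 540.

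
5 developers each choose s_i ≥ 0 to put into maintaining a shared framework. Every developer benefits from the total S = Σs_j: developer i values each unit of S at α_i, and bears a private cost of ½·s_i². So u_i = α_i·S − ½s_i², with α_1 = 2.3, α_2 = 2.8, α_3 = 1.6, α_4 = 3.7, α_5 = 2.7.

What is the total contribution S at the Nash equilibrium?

Developer i's FOC: ∂u_i/∂s_i = α_i − s_i = 0, so s_i* = α_i.
NE contributions = (2.3, 2.8, 1.6, 3.7, 2.7); S = 13.1.

13.1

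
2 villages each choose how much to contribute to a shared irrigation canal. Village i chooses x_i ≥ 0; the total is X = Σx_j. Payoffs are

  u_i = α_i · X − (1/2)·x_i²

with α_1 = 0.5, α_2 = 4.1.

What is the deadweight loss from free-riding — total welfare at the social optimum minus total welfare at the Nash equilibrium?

Village i's FOC: ∂u_i/∂x_i = α_i − x_i = 0, so x_i* = α_i.
NE contributions = (0.5, 4.1); X = 4.6.
W^NE = (Σα)·X − ½Σα_i² = 4.6² − ½·17.06 = 12.63.
Planner sets x_i = Σα_j = 4.6 for every i, so X^SO = 2·4.6 = 9.2.
W^SO = (Σα)·X^SO − ½·2·(Σα)² = (2/2)·4.6² = 21.16.
Deadweight loss = W^SO − W^NE = 8.53.

8.53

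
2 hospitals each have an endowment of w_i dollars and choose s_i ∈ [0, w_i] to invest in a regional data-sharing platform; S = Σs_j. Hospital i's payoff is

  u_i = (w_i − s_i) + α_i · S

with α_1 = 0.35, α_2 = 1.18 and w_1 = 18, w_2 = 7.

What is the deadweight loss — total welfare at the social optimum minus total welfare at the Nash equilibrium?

9.54

∂u_i/∂s_i = α_i − 1, so hospital i contributes w_i if α_i > 1, else 0.
α_i > 1 for i ∈ {2}; NE contributions (0, 7), S = 7.
W^NE = Σw_i − S^NE + (Σα_i)·S^NE = 25 + 0.53·7 = 28.71.
Planner: ∂(Σu_j)/∂s_i = Σα_j − 1 = 0.53 > 0, so everyone contributes w_i; S^SO = 25, W^SO = 25 + 0.53·25 = 38.25.
Deadweight loss = 9.54.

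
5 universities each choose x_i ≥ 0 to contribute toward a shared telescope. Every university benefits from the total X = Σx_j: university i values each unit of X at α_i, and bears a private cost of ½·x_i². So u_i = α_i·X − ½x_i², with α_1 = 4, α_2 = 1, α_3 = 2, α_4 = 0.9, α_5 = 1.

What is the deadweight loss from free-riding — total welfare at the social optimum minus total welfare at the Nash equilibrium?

130.22

University i's FOC: ∂u_i/∂x_i = α_i − x_i = 0, so x_i* = α_i.
NE contributions = (4, 1, 2, 0.9, 1); X = 8.9.
W^NE = (Σα)·X − ½Σα_i² = 8.9² − ½·22.81 = 67.805.
Planner sets x_i = Σα_j = 8.9 for every i, so X^SO = 5·8.9 = 44.5.
W^SO = (Σα)·X^SO − ½·5·(Σα)² = (5/2)·8.9² = 198.025.
Deadweight loss = W^SO − W^NE = 130.22.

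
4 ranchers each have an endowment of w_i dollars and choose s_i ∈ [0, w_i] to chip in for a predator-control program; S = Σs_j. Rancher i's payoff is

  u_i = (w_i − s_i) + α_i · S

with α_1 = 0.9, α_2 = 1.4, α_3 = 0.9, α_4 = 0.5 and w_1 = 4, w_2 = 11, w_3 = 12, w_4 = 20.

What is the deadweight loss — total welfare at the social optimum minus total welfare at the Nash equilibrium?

∂u_i/∂s_i = α_i − 1, so rancher i contributes w_i if α_i > 1, else 0.
α_i > 1 for i ∈ {2}; NE contributions (0, 11, 0, 0), S = 11.
W^NE = Σw_i − S^NE + (Σα_i)·S^NE = 47 + 2.7·11 = 76.7.
Planner: ∂(Σu_j)/∂s_i = Σα_j − 1 = 2.7 > 0, so everyone contributes w_i; S^SO = 47, W^SO = 47 + 2.7·47 = 173.9.
Deadweight loss = 97.2.

97.2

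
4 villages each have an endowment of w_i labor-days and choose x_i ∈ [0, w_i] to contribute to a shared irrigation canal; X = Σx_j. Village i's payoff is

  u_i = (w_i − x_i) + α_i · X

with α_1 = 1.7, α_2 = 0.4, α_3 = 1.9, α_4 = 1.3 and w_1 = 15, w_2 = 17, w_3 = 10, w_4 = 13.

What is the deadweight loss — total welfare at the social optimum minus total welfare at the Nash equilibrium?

∂u_i/∂x_i = α_i − 1, so village i contributes w_i if α_i > 1, else 0.
α_i > 1 for i ∈ {1, 3, 4}; NE contributions (15, 0, 10, 13), X = 38.
W^NE = Σw_i − X^NE + (Σα_i)·X^NE = 55 + 4.3·38 = 218.4.
Planner: ∂(Σu_j)/∂x_i = Σα_j − 1 = 4.3 > 0, so everyone contributes w_i; X^SO = 55, W^SO = 55 + 4.3·55 = 291.5.
Deadweight loss = 73.1.

73.1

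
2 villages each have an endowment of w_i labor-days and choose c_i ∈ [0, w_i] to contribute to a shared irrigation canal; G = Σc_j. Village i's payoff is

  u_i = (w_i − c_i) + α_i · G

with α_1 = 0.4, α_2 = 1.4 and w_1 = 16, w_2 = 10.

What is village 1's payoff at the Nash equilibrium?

∂u_i/∂c_i = α_i − 1, so village i contributes w_i if α_i > 1, else 0.
α_i > 1 for i ∈ {2}; NE contributions (0, 10), G = 10.
u_1 = (16 − 0) + 0.4·10 = 20.

20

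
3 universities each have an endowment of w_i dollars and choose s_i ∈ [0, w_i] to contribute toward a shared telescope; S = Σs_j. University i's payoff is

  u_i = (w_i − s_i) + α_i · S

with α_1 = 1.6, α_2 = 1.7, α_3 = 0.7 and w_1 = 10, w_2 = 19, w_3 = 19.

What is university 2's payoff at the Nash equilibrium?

∂u_i/∂s_i = α_i − 1, so university i contributes w_i if α_i > 1, else 0.
α_i > 1 for i ∈ {1, 2}; NE contributions (10, 19, 0), S = 29.
u_2 = (19 − 19) + 1.7·29 = 49.3.

49.3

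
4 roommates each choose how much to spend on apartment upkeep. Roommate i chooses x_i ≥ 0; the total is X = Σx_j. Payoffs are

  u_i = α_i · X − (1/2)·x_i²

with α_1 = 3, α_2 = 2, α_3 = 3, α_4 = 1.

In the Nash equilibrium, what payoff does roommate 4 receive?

Roommate i's FOC: ∂u_i/∂x_i = α_i − x_i = 0, so x_i* = α_i.
NE contributions = (3, 2, 3, 1); X = 9.
u_4 = α_4·X − ½·(x_4)² = 1·9 − ½·1² = 8.5.

8.5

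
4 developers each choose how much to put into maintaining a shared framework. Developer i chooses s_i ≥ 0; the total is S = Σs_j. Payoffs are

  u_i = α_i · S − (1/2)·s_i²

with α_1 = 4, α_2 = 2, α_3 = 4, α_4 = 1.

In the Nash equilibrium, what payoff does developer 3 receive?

Developer i's FOC: ∂u_i/∂s_i = α_i − s_i = 0, so s_i* = α_i.
NE contributions = (4, 2, 4, 1); S = 11.
u_3 = α_3·S − ½·(s_3)² = 4·11 − ½·4² = 36.

36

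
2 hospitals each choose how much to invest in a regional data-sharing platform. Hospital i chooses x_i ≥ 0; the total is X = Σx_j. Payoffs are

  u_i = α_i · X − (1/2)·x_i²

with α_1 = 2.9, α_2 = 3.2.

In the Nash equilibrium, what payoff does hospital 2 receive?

Hospital i's FOC: ∂u_i/∂x_i = α_i − x_i = 0, so x_i* = α_i.
NE contributions = (2.9, 3.2); X = 6.1.
u_2 = α_2·X − ½·(x_2)² = 3.2·6.1 − ½·3.2² = 14.4.

14.4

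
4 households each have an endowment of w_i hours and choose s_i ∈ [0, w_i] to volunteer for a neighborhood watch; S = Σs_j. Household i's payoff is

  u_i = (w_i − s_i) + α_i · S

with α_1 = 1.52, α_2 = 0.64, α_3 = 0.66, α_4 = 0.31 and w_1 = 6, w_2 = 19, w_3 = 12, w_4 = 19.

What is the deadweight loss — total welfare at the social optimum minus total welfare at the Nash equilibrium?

∂u_i/∂s_i = α_i − 1, so household i contributes w_i if α_i > 1, else 0.
α_i > 1 for i ∈ {1}; NE contributions (6, 0, 0, 0), S = 6.
W^NE = Σw_i − S^NE + (Σα_i)·S^NE = 56 + 2.13·6 = 68.78.
Planner: ∂(Σu_j)/∂s_i = Σα_j − 1 = 2.13 > 0, so everyone contributes w_i; S^SO = 56, W^SO = 56 + 2.13·56 = 175.28.
Deadweight loss = 106.5.

106.5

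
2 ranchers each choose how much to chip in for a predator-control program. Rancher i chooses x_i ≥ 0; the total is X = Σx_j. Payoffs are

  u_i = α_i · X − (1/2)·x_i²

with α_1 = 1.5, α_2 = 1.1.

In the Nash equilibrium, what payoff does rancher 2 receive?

Rancher i's FOC: ∂u_i/∂x_i = α_i − x_i = 0, so x_i* = α_i.
NE contributions = (1.5, 1.1); X = 2.6.
u_2 = α_2·X − ½·(x_2)² = 1.1·2.6 − ½·1.1² = 2.255.

2.255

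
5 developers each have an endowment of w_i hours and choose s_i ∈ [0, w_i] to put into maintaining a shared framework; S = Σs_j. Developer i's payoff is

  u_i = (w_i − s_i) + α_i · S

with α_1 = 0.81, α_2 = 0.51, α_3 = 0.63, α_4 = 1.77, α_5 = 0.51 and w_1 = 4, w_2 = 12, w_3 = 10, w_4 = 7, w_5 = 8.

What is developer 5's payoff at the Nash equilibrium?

∂u_i/∂s_i = α_i − 1, so developer i contributes w_i if α_i > 1, else 0.
α_i > 1 for i ∈ {4}; NE contributions (0, 0, 0, 7, 0), S = 7.
u_5 = (8 − 0) + 0.51·7 = 11.57.

11.57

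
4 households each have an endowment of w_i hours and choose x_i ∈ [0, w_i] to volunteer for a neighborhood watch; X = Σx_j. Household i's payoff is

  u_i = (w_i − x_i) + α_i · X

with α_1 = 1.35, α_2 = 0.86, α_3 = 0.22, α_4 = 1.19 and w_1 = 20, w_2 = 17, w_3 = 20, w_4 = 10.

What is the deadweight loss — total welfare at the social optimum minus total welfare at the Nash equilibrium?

96.94

∂u_i/∂x_i = α_i − 1, so household i contributes w_i if α_i > 1, else 0.
α_i > 1 for i ∈ {1, 4}; NE contributions (20, 0, 0, 10), X = 30.
W^NE = Σw_i − X^NE + (Σα_i)·X^NE = 67 + 2.62·30 = 145.6.
Planner: ∂(Σu_j)/∂x_i = Σα_j − 1 = 2.62 > 0, so everyone contributes w_i; X^SO = 67, W^SO = 67 + 2.62·67 = 242.54.
Deadweight loss = 96.94.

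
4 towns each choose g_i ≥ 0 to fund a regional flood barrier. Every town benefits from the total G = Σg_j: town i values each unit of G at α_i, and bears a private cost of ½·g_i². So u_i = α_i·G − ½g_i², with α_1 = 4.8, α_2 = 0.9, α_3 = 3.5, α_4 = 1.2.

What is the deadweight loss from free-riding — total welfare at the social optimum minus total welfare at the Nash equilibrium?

126.93

Town i's FOC: ∂u_i/∂g_i = α_i − g_i = 0, so g_i* = α_i.
NE contributions = (4.8, 0.9, 3.5, 1.2); G = 10.4.
W^NE = (Σα)·G − ½Σα_i² = 10.4² − ½·37.54 = 89.39.
Planner sets g_i = Σα_j = 10.4 for every i, so G^SO = 4·10.4 = 41.6.
W^SO = (Σα)·G^SO − ½·4·(Σα)² = (4/2)·10.4² = 216.32.
Deadweight loss = W^SO − W^NE = 126.93.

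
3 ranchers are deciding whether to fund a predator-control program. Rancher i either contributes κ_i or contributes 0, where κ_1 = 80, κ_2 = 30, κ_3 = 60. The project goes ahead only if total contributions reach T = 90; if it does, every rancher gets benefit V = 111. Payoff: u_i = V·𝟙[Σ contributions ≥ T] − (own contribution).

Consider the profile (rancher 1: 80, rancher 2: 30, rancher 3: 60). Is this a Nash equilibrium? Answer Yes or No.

Total = 170 ≥ 90: provided.
Rancher 1 (pledges 80, payoff 31): dropping to 0 → total 90, payoff 111. Profitable deviation.

No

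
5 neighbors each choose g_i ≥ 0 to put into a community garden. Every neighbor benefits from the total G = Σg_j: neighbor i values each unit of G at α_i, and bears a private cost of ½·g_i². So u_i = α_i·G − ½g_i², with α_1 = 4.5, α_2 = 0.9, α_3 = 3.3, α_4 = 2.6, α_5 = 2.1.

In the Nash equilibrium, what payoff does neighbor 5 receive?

25.935

Neighbor i's FOC: ∂u_i/∂g_i = α_i − g_i = 0, so g_i* = α_i.
NE contributions = (4.5, 0.9, 3.3, 2.6, 2.1); G = 13.4.
u_5 = α_5·G − ½·(g_5)² = 2.1·13.4 − ½·2.1² = 25.935.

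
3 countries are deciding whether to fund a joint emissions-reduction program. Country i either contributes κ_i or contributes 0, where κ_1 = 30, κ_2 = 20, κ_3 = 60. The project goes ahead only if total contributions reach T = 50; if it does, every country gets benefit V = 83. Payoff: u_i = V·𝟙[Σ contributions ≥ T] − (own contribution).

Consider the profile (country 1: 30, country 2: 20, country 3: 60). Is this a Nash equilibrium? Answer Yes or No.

Total = 110 ≥ 50: provided.
Country 1 (pledges 30, payoff 53): dropping to 0 → total 80, payoff 83. Profitable deviation.

No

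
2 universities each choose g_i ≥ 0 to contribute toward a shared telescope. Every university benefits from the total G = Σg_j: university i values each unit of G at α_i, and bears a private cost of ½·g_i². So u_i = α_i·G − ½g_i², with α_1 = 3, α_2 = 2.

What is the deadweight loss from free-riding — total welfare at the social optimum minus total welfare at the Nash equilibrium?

6.5

University i's FOC: ∂u_i/∂g_i = α_i − g_i = 0, so g_i* = α_i.
NE contributions = (3, 2); G = 5.
W^NE = (Σα)·G − ½Σα_i² = 5² − ½·13 = 18.5.
Planner sets g_i = Σα_j = 5 for every i, so G^SO = 2·5 = 10.
W^SO = (Σα)·G^SO − ½·2·(Σα)² = (2/2)·5² = 25.
Deadweight loss = W^SO − W^NE = 6.5.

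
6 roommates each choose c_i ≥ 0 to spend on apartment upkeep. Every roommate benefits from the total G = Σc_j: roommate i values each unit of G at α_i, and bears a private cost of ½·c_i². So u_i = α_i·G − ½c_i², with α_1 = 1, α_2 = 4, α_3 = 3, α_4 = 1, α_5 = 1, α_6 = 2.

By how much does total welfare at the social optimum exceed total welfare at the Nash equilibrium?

304

Roommate i's FOC: ∂u_i/∂c_i = α_i − c_i = 0, so c_i* = α_i.
NE contributions = (1, 4, 3, 1, 1, 2); G = 12.
W^NE = (Σα)·G − ½Σα_i² = 12² − ½·32 = 128.
Planner sets c_i = Σα_j = 12 for every i, so G^SO = 6·12 = 72.
W^SO = (Σα)·G^SO − ½·6·(Σα)² = (6/2)·12² = 432.
Deadweight loss = W^SO − W^NE = 304.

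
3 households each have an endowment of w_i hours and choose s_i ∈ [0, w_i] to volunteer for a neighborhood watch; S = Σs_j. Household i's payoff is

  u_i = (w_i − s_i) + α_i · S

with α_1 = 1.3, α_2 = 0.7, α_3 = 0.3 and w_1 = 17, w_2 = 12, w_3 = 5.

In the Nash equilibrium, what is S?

17

∂u_i/∂s_i = α_i − 1, so household i contributes w_i if α_i > 1, else 0.
α_i > 1 for i ∈ {1}; NE contributions (17, 0, 0), S = 17.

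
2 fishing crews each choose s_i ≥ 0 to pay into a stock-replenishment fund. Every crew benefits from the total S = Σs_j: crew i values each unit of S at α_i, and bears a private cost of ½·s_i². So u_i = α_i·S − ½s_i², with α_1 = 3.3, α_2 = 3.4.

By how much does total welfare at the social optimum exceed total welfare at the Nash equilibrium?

11.225

Crew i's FOC: ∂u_i/∂s_i = α_i − s_i = 0, so s_i* = α_i.
NE contributions = (3.3, 3.4); S = 6.7.
W^NE = (Σα)·S − ½Σα_i² = 6.7² − ½·22.45 = 33.665.
Planner sets s_i = Σα_j = 6.7 for every i, so S^SO = 2·6.7 = 13.4.
W^SO = (Σα)·S^SO − ½·2·(Σα)² = (2/2)·6.7² = 44.89.
Deadweight loss = W^SO − W^NE = 11.225.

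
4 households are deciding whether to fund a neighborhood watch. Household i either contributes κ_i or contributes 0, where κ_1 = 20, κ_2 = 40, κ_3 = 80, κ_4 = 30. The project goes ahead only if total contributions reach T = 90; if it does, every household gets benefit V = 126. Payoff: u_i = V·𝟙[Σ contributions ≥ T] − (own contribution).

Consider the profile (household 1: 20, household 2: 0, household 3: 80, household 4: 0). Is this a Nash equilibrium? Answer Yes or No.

Total = 100 ≥ 90: provided.
Household 1 (pledges 20, payoff 106): dropping to 0 → total 80, payoff 0. No gain.
Household 2 (pledges 0, payoff 126): pledging 40 → total 140, payoff 86. No gain.
Household 3 (pledges 80, payoff 46): dropping to 0 → total 20, payoff 0. No gain.
Household 4 (pledges 0, payoff 126): pledging 30 → total 130, payoff 96. No gain.

Yes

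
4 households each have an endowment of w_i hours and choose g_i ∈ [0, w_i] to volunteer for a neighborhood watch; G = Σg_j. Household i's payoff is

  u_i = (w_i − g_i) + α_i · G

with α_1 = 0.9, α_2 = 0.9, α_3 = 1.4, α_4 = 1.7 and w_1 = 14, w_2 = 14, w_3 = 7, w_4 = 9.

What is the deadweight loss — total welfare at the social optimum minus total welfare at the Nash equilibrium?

∂u_i/∂g_i = α_i − 1, so household i contributes w_i if α_i > 1, else 0.
α_i > 1 for i ∈ {3, 4}; NE contributions (0, 0, 7, 9), G = 16.
W^NE = Σw_i − G^NE + (Σα_i)·G^NE = 44 + 3.9·16 = 106.4.
Planner: ∂(Σu_j)/∂g_i = Σα_j − 1 = 3.9 > 0, so everyone contributes w_i; G^SO = 44, W^SO = 44 + 3.9·44 = 215.6.
Deadweight loss = 109.2.

109.2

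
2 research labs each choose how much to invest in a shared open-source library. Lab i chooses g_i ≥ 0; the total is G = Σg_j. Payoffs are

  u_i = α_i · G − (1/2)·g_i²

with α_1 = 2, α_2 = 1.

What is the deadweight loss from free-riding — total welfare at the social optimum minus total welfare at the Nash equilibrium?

2.5

Lab i's FOC: ∂u_i/∂g_i = α_i − g_i = 0, so g_i* = α_i.
NE contributions = (2, 1); G = 3.
W^NE = (Σα)·G − ½Σα_i² = 3² − ½·5 = 6.5.
Planner sets g_i = Σα_j = 3 for every i, so G^SO = 2·3 = 6.
W^SO = (Σα)·G^SO − ½·2·(Σα)² = (2/2)·3² = 9.
Deadweight loss = W^SO − W^NE = 2.5.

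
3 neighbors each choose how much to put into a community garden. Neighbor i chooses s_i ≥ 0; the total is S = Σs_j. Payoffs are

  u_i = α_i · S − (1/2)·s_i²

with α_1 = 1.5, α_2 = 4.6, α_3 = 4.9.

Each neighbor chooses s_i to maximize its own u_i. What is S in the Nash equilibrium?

11

Neighbor i's FOC: ∂u_i/∂s_i = α_i − s_i = 0, so s_i* = α_i.
NE contributions = (1.5, 4.6, 4.9); S = 11.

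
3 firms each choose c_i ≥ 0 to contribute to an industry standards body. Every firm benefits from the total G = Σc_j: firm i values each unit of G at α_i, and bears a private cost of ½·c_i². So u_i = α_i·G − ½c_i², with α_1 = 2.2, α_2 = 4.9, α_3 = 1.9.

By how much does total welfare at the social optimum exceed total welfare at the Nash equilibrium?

56.73

Firm i's FOC: ∂u_i/∂c_i = α_i − c_i = 0, so c_i* = α_i.
NE contributions = (2.2, 4.9, 1.9); G = 9.
W^NE = (Σα)·G − ½Σα_i² = 9² − ½·32.46 = 64.77.
Planner sets c_i = Σα_j = 9 for every i, so G^SO = 3·9 = 27.
W^SO = (Σα)·G^SO − ½·3·(Σα)² = (3/2)·9² = 121.5.
Deadweight loss = W^SO − W^NE = 56.73.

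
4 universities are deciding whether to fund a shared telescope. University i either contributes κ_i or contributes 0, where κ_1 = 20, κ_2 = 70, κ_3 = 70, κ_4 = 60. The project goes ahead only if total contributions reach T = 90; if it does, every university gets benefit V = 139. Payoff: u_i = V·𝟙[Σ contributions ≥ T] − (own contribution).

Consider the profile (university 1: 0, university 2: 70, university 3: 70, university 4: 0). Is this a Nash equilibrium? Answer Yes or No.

Total = 140 ≥ 90: provided.
University 1 (pledges 0, payoff 139): pledging 20 → total 160, payoff 119. No gain.
University 2 (pledges 70, payoff 69): dropping to 0 → total 70, payoff 0. No gain.
University 3 (pledges 70, payoff 69): dropping to 0 → total 70, payoff 0. No gain.
University 4 (pledges 0, payoff 139): pledging 60 → total 200, payoff 79. No gain.

Yes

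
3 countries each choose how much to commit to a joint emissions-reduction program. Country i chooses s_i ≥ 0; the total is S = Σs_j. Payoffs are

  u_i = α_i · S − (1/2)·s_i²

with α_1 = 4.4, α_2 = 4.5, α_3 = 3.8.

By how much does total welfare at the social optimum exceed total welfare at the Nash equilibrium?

107.67

Country i's FOC: ∂u_i/∂s_i = α_i − s_i = 0, so s_i* = α_i.
NE contributions = (4.4, 4.5, 3.8); S = 12.7.
W^NE = (Σα)·S − ½Σα_i² = 12.7² − ½·54.05 = 134.265.
Planner sets s_i = Σα_j = 12.7 for every i, so S^SO = 3·12.7 = 38.1.
W^SO = (Σα)·S^SO − ½·3·(Σα)² = (3/2)·12.7² = 241.935.
Deadweight loss = W^SO − W^NE = 107.67.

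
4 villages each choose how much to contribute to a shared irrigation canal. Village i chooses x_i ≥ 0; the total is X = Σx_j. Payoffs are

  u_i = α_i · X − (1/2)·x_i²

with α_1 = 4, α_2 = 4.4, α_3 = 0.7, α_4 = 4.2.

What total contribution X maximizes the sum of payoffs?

53.2

Planner FOC: ∂(Σu_j)/∂x_i = (Σα_j) − x_i = 0, so x_i^SO = Σα_j = 13.3 for every i; X^SO = 53.2.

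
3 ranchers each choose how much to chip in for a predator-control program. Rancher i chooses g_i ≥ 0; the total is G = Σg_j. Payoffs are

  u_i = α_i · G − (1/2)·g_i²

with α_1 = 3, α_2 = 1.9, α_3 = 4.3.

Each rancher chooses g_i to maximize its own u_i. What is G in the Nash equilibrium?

Rancher i's FOC: ∂u_i/∂g_i = α_i − g_i = 0, so g_i* = α_i.
NE contributions = (3, 1.9, 4.3); G = 9.2.

9.2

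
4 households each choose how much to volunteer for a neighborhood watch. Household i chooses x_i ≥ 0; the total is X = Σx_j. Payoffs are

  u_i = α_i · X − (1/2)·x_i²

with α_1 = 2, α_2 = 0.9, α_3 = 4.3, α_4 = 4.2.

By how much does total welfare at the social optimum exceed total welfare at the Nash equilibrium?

150.43

Household i's FOC: ∂u_i/∂x_i = α_i − x_i = 0, so x_i* = α_i.
NE contributions = (2, 0.9, 4.3, 4.2); X = 11.4.
W^NE = (Σα)·X − ½Σα_i² = 11.4² − ½·40.94 = 109.49.
Planner sets x_i = Σα_j = 11.4 for every i, so X^SO = 4·11.4 = 45.6.
W^SO = (Σα)·X^SO − ½·4·(Σα)² = (4/2)·11.4² = 259.92.
Deadweight loss = W^SO − W^NE = 150.43.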